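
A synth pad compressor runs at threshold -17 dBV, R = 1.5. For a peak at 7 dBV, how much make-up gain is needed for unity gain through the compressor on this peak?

Overshoot 24 dB → 24/1.5 = 16 dB after compression, so the compressed level is -17 + 16 = -1 dBV.
Make-up = target − compressed = 7 − (-1) = 8 dB.

8 dB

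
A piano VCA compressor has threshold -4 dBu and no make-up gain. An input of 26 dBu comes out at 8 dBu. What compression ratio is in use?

2.5:1

Input overshoot = 26 − (-4) = 30 dB; output overshoot = 8 − (-4) = 12 dB.
Ratio = 30 / 12 = 2.5.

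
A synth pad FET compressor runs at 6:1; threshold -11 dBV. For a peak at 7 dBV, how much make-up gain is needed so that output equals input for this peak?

Without make-up, output = threshold + overshoot/6 = -11 + 3 = -8 dBV.
Gap to target: 15 dB.

15 dB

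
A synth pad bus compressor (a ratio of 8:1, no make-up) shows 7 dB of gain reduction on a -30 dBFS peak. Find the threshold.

-38 dBFS

Gain reduction = -30 − (-37) = 7 dB; output overshoot = GR / (R − 1) = 7 / 7 = 1 dB.
Threshold = output − output overshoot = -37 − 1 = -38 dBFS.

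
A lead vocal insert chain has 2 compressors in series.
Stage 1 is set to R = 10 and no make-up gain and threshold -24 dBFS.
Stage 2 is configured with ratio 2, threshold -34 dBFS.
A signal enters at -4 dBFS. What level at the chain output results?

Stage 1: 20 dB above -24 dBFS, reduced 10:1 to 2 dB above → -22 dBFS.
Stage 2: 12 dB above -34 dBFS, reduced 2:1 to 6 dB above → -28 dBFS.

-28 dBFS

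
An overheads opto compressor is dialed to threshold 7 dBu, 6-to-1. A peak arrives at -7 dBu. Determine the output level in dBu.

-7 dBu is 14 dB below the 7 dBu threshold, so no gain reduction is applied.
Output = input = -7 dBu.

-7 dBu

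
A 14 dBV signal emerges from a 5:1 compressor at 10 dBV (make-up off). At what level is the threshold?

9 dBV

Let T be the threshold. Output overshoot = (input overshoot)/R, so 10 − T = (14 − T)/5.
5·(10 − T) = 14 − T → 4·T = 50 − 14 = 36.
T = 36/4 = 9 dBV.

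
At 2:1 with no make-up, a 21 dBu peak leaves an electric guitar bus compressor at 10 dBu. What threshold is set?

-1 dBu

Gain reduction = 21 − 10 = 11 dB; output overshoot = GR / (R − 1) = 11 / 1 = 11 dB.
Threshold = output − output overshoot = 10 − 11 = -1 dBu.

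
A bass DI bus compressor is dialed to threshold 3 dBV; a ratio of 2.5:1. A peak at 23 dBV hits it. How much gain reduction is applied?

23 dBV exceeds the threshold by 20 dB.
A 2.5:1 ratio leaves 8 dB of that excess.
GR = overshoot in − overshoot out = 20 − 8 = 12 dB.

12 dB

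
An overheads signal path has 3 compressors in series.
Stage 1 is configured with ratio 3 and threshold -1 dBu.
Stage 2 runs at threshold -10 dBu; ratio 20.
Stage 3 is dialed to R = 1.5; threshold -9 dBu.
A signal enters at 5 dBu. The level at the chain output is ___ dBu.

Stage 1: 6 dB above -1 dBu, reduced 3:1 to 2 dB above → 1 dBu.
Stage 2: 1 dBu is 11 dB over -10 dBu; at 20:1 that becomes 0.55 dB over, giving -9.45 dBu.
Stage 3: -9.45 dBu ≤ -9 dBu, so stage 3 doesn't engage; output -9.45 dBu.

-9.45 dBu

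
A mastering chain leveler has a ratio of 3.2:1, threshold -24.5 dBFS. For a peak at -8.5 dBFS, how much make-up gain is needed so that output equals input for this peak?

11 dB

Without make-up, output = threshold + overshoot/3.2 = -24.5 + 5 = -19.5 dBFS.
Gap to target: 11 dB.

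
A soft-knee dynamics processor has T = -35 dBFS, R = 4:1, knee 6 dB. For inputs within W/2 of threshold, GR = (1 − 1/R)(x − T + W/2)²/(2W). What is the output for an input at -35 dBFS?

-35.5625 dBFS

x − T + W/2 = -35 − (-35) + 3 = 3.
GR = (1 − 1/4) × 3² / 12 = 0.75 × 9 / 12 = 0.5625 dB.
Output = -35 − 0.5625 = -35.5625 dBFS.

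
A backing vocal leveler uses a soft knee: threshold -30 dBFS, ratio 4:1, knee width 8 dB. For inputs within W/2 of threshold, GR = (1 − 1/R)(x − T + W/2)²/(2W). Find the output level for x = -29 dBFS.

-30.171875 dBFS

x − T + W/2 = -29 − (-30) + 4 = 5.
GR = (1 − 1/4) × 5² / 16 = 0.75 × 25 / 16 = 1.171875 dB.
Output = -29 − 1.171875 = -30.171875 dBFS.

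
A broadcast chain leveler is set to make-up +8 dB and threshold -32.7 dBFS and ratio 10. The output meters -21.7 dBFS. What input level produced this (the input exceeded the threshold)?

-2.7 dBFS

Remove make-up: -21.7 − 8 = -29.7 dBFS.
Post-compression overshoot = -29.7 − (-32.7) = 3 dB.
Undo the ratio: input overshoot = 3 × 10 = 30 dB, giving input = -2.7 dBFS.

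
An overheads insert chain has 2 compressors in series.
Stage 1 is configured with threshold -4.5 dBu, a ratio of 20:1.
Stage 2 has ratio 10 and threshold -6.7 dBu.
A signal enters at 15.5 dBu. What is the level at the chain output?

-6.38 dBu

Stage 1: overshoot 20 dB → 20/20 = 1 dB → -3.5 dBu.
Stage 2: overshoot 3.2 dB → 3.2/10 = 0.32 dB → -6.38 dBu.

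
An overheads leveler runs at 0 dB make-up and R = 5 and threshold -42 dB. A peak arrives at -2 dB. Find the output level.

-34 dB

Overshoot: -2 − (-42) = 40 dB.
The 40 dB excess becomes 8 dB after 5:1 reduction.
Output = -42 + 8 = -34 dB.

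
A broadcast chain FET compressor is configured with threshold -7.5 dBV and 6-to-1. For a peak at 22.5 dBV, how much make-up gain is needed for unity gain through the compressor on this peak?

25 dB

Overshoot 30 dB → 30/6 = 5 dB after compression, so the compressed level is -7.5 + 5 = -2.5 dBV.
Make-up = target − compressed = 22.5 − (-2.5) = 25 dB.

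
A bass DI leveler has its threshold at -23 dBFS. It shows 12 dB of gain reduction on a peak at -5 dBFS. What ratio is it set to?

3:1

Input overshoot = -5 − (-23) = 18 dB.
Output overshoot = 18 − 12 = 6 dB.
Ratio = input overshoot / output overshoot = 18 / 6 = 3.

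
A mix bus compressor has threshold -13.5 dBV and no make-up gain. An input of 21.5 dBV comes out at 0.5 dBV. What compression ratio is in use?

2.5:1

Input overshoot = 21.5 − (-13.5) = 35 dB; output overshoot = 0.5 − (-13.5) = 14 dB.
Ratio = 35 / 14 = 2.5.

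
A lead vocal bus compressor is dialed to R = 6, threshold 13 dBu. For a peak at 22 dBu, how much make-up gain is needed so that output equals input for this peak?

Overshoot 9 dB → 9/6 = 1.5 dB after compression, so the compressed level is 13 + 1.5 = 14.5 dBu.
Make-up = target − compressed = 22 − 14.5 = 7.5 dB.

7.5 dB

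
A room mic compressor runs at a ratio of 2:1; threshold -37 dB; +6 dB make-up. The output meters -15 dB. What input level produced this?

Remove make-up: -15 − 6 = -21 dB.
Post-compression overshoot = -21 − (-37) = 16 dB.
Undo the ratio: input overshoot = 16 × 2 = 32 dB, giving input = -5 dB.

-5 dB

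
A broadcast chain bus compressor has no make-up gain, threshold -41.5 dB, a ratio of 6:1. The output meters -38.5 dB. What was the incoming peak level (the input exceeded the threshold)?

-23.5 dB

Post-compression overshoot = -38.5 − (-41.5) = 3 dB.
Before 6:1 compression the overshoot was 3 × 6 = 18 dB, so input = -41.5 + 18 = -23.5 dB.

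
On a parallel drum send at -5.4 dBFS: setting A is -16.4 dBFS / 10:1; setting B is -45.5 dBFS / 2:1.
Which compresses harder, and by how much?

A: 11 dB over, compressed to 1.1 dB over, so 9.9 dB of GR.
B: 40.1 dB over, compressed to 20.05 dB over, so 20.05 dB of GR.
Difference: 10.15 dB in favour of B.

B, by 10.15 dB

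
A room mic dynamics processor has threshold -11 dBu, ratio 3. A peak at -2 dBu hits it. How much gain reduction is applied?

6 dB

-2 dBu exceeds the threshold by 9 dB.
After 3:1 compression the overshoot becomes 9/3 = 3 dB.
So the signal is attenuated by 9 − 3 = 6 dB.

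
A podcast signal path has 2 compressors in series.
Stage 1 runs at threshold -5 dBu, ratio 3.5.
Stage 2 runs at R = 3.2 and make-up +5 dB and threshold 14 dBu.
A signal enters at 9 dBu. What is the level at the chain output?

4 dBu

Stage 1: 14 dB above -5 dBu, reduced 3.5:1 to 4 dB above → -1 dBu.
Stage 2: -1 dBu ≤ 14 dBu, so stage 2 doesn't engage; make-up brings it to 4 dBu.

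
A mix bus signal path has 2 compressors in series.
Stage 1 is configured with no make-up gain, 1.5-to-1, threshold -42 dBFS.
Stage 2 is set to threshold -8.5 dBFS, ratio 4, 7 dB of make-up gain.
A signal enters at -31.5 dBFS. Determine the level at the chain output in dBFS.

Stage 1: -31.5 dBFS is 10.5 dB over -42 dBFS; at 1.5:1 that becomes 7 dB over, giving -35 dBFS.
Stage 2: -35 dBFS is at or below the -8.5 dBFS threshold — no compression; make-up brings it to -28 dBFS.

-28 dBFS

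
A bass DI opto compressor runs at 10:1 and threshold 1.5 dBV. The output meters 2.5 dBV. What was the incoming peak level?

That's 1 dB above the 1.5 dBV threshold.
Input overshoot = R × output overshoot = 10 dB → input = 1.5 + 10 = 11.5 dBV.

11.5 dBV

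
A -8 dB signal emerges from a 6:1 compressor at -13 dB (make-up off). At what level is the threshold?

-14 dB

Gain reduction = -8 − (-13) = 5 dB; output overshoot = GR / (R − 1) = 5 / 5 = 1 dB.
Threshold = output − output overshoot = -13 − 1 = -14 dB.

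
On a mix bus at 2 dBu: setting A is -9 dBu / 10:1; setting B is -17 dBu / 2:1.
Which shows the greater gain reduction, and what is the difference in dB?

A, by 0.4 dB

A: GR = 11 − 11/10 = 9.9 dB.
B: GR = 19 − 19/2 = 9.5 dB.
Difference: 0.4 dB in favour of A.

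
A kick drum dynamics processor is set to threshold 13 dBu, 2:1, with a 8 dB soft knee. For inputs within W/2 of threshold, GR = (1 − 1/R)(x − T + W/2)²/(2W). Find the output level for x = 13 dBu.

12.5 dBu

x − T + W/2 = 13 − 13 + 4 = 4.
GR = (1 − 1/2) × 4² / 16 = 0.5 × 16 / 16 = 0.5 dB.
Output = 13 − 0.5 = 12.5 dBu.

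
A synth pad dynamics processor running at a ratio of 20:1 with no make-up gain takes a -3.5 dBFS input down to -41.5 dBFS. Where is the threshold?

Input is 40 dB above T (since output overshoot × R = input overshoot: (-41.5 − T)·20 = -3.5 − T gives T = -43.5 dBFS).
Check: -43.5 + (-3.5 − (-43.5))/20 = -43.5 + 2 = -41.5 dBFS. ✓

-43.5 dBFS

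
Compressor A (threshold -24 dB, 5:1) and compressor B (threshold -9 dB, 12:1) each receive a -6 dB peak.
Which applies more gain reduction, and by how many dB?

A, by 11.65 dB

A: 18 dB over, compressed to 3.6 dB over, so 14.4 dB of GR.
B: 3 dB over, compressed to 0.25 dB over, so 2.75 dB of GR.
A reduces 11.65 dB more.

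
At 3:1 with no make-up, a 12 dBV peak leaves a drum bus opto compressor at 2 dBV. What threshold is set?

Let T be the threshold. Output overshoot = (input overshoot)/R, so 2 − T = (12 − T)/3.
3·(2 − T) = 12 − T → 2·T = 6 − 12 = -6.
T = -6/2 = -3 dBV.

-3 dBV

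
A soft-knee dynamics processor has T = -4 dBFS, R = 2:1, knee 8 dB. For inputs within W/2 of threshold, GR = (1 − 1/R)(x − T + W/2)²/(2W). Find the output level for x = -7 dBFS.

-7.03125 dBFS

x − T + W/2 = -7 − (-4) + 4 = 1.
GR = (1 − 1/2) × 1² / 16 = 0.5 × 1 / 16 = 0.03125 dB.
Output = -7 − 0.03125 = -7.03125 dBFS.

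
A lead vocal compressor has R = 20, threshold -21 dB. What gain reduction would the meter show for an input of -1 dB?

19 dB

The signal is 20 dB above threshold.
At 20:1, output sits 20/20 = 1 dB above threshold.
So the signal is attenuated by 20 − 1 = 19 dB.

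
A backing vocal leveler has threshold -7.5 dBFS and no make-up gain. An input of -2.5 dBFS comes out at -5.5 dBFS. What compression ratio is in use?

2.5:1

Input overshoot = -2.5 − (-7.5) = 5 dB; output overshoot = -5.5 − (-7.5) = 2 dB.
Ratio = 5 / 2 = 2.5.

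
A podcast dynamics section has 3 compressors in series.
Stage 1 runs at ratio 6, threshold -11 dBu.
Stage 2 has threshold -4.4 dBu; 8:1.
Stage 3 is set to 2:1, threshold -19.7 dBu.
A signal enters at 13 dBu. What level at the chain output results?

Stage 1: 13 dBu is 24 dB over -11 dBu; at 6:1 that becomes 4 dB over, giving -7 dBu.
Stage 2: below threshold (-7 ≤ -4.4); passes unchanged; output -7 dBu.
Stage 3: overshoot 12.7 dB → 12.7/2 = 6.35 dB → -13.35 dBu.

-13.35 dBu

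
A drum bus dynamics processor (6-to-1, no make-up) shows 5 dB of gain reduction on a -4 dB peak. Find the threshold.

Gain reduction = -4 − (-9) = 5 dB; output overshoot = GR / (R − 1) = 5 / 5 = 1 dB.
Threshold = output − output overshoot = -9 − 1 = -10 dB.

-10 dB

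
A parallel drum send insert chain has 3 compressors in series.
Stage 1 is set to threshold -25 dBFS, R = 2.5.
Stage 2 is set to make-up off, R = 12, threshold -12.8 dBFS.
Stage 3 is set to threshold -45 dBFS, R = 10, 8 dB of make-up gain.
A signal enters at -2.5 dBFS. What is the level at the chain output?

-34.1 dBFS

Stage 1: -2.5 dBFS is 22.5 dB over -25 dBFS; at 2.5:1 that becomes 9 dB over, giving -16 dBFS.
Stage 2: below threshold (-16 ≤ -12.8); passes unchanged; output -16 dBFS.
Stage 3: -16 dBFS is 29 dB over -45 dBFS; at 10:1 that becomes 2.9 dB over, giving -42.1 dBFS; +8 dB make-up → -34.1 dBFS.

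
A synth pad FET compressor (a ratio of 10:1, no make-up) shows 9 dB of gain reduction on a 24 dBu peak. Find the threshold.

Gain reduction = 24 − 15 = 9 dB; output overshoot = GR / (R − 1) = 9 / 9 = 1 dB.
Threshold = output − output overshoot = 15 − 1 = 14 dBu.

14 dBu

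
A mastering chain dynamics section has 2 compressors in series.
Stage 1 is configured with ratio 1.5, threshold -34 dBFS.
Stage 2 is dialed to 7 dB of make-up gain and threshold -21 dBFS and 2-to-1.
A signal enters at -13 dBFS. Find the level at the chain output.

Stage 1: overshoot 21 dB → 21/1.5 = 14 dB → -20 dBFS.
Stage 2: overshoot 1 dB → 1/2 = 0.5 dB → -20.5 dBFS; +7 dB make-up → -13.5 dBFS.

-13.5 dBFS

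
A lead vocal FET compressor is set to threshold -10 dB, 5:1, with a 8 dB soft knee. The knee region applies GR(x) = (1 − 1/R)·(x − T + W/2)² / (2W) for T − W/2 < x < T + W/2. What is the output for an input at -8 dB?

-9.8 dB

x − T + W/2 = -8 − (-10) + 4 = 6.
GR = (1 − 1/5) × 6² / 16 = 0.8 × 36 / 16 = 1.8 dB.
Output = -8 − 1.8 = -9.8 dB.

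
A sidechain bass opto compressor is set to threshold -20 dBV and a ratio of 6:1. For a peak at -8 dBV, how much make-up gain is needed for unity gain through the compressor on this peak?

Overshoot 12 dB → 12/6 = 2 dB after compression, so the compressed level is -20 + 2 = -18 dBV.
Make-up = target − compressed = -8 − (-18) = 10 dB.

10 dB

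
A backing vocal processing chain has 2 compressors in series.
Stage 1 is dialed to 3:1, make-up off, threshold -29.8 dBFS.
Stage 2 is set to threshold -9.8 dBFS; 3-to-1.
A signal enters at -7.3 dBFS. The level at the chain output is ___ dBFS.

Stage 1: -7.3 dBFS is 22.5 dB over -29.8 dBFS; at 3:1 that becomes 7.5 dB over, giving -22.3 dBFS.
Stage 2: below threshold (-22.3 ≤ -9.8); passes unchanged; output -22.3 dBFS.

-22.3 dBFS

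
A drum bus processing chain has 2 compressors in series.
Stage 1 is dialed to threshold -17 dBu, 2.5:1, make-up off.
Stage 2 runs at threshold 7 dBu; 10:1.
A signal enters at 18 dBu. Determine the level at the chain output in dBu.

Stage 1: 35 dB above -17 dBu, reduced 2.5:1 to 14 dB above → -3 dBu.
Stage 2: -3 dBu is at or below the 7 dBu threshold — no compression; output -3 dBu.

-3 dBu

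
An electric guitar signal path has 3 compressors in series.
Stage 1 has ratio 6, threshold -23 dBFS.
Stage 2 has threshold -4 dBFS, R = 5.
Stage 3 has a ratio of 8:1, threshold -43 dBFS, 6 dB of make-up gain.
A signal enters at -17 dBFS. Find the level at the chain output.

Stage 1: overshoot 6 dB → 6/6 = 1 dB → -22 dBFS.
Stage 2: -22 dBFS is at or below the -4 dBFS threshold — no compression; output -22 dBFS.
Stage 3: -22 dBFS is 21 dB over -43 dBFS; at 8:1 that becomes 2.625 dB over, giving -40.375 dBFS; +6 dB make-up → -34.375 dBFS.

-34.375 dBFS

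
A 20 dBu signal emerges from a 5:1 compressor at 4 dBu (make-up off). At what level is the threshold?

0 dBu

Gain reduction = 20 − 4 = 16 dB; output overshoot = GR / (R − 1) = 16 / 4 = 4 dB.
Threshold = output − output overshoot = 4 − 4 = 0 dBu.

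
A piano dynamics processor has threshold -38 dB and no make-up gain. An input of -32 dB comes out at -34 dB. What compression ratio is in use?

1.5:1

Input overshoot = -32 − (-38) = 6 dB; output overshoot = -34 − (-38) = 4 dB.
Ratio = 6 / 4 = 1.5.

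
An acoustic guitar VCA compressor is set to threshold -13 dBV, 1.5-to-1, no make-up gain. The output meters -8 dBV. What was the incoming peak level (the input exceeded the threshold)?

The compressed level sits -8 − (-13) = 5 dB over threshold.
Input overshoot = R × output overshoot = 7.5 dB → input = -13 + 7.5 = -5.5 dBV.

-5.5 dBV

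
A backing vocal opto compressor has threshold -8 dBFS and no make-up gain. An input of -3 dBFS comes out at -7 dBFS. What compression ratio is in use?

Input overshoot = -3 − (-8) = 5 dB; output overshoot = -7 − (-8) = 1 dB.
Ratio = 5 / 1 = 5.

5:1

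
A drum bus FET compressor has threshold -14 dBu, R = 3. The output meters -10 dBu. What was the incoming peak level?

-2 dBu

The compressed level sits -10 − (-14) = 4 dB over threshold.
Input overshoot = R × output overshoot = 12 dB → input = -14 + 12 = -2 dBu.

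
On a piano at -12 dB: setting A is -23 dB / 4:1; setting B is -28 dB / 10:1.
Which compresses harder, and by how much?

B, by 6.15 dB

A: overshoot 11 dB → output overshoot 2.75 dB → GR 8.25 dB.
B: overshoot 16 dB → output overshoot 1.6 dB → GR 14.4 dB.
B applies 6.15 dB more gain reduction.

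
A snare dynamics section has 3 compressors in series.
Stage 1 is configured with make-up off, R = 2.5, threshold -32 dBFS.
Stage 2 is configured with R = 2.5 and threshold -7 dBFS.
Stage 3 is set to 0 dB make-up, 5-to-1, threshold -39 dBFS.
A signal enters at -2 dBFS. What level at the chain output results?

Stage 1: 30 dB above -32 dBFS, reduced 2.5:1 to 12 dB above → -20 dBFS.
Stage 2: -20 dBFS is at or below the -7 dBFS threshold — no compression; output -20 dBFS.
Stage 3: -20 dBFS is 19 dB over -39 dBFS; at 5:1 that becomes 3.8 dB over, giving -35.2 dBFS.

-35.2 dBFS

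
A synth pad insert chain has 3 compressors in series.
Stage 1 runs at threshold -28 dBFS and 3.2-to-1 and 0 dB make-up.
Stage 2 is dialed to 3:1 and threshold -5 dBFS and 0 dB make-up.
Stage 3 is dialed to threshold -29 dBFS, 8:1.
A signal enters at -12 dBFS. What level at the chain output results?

Stage 1: -12 dBFS is 16 dB over -28 dBFS; at 3.2:1 that becomes 5 dB over, giving -23 dBFS.
Stage 2: -23 dBFS ≤ -5 dBFS, so stage 2 doesn't engage; output -23 dBFS.
Stage 3: 6 dB above -29 dBFS, reduced 8:1 to 0.75 dB above → -28.25 dBFS.

-28.25 dBFS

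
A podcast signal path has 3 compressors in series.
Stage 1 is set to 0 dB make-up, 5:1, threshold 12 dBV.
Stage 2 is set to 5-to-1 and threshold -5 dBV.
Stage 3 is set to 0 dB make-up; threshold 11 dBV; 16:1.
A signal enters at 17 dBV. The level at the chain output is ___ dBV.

-1.4 dBV

Stage 1: overshoot 5 dB → 5/5 = 1 dB → 13 dBV.
Stage 2: 18 dB above -5 dBV, reduced 5:1 to 3.6 dB above → -1.4 dBV.
Stage 3: below threshold (-1.4 ≤ 11); passes unchanged; output -1.4 dBV.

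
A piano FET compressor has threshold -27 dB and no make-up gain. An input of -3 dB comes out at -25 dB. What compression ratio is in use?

12:1

Input overshoot = -3 − (-27) = 24 dB; output overshoot = -25 − (-27) = 2 dB.
Ratio = 24 / 2 = 12.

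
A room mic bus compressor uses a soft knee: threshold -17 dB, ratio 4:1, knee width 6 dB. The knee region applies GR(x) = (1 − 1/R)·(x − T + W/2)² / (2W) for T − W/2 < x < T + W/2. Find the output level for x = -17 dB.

-17.5625 dB

x − T + W/2 = -17 − (-17) + 3 = 3.
GR = (1 − 1/4) × 3² / 12 = 0.75 × 9 / 12 = 0.5625 dB.
Output = -17 − 0.5625 = -17.5625 dB.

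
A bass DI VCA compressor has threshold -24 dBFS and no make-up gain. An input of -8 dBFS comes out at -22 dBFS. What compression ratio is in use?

Input overshoot = -8 − (-24) = 16 dB; output overshoot = -22 − (-24) = 2 dB.
Ratio = 16 / 2 = 8.

8:1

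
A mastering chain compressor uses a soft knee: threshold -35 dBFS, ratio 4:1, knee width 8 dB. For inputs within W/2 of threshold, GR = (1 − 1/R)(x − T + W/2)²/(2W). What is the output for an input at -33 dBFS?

-34.6875 dBFS

x − T + W/2 = -33 − (-35) + 4 = 6.
GR = (1 − 1/4) × 6² / 16 = 0.75 × 36 / 16 = 1.6875 dB.
Output = -33 − 1.6875 = -34.6875 dBFS.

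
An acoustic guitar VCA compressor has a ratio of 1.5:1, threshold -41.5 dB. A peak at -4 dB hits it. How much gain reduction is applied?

Overshoot = -4 − (-41.5) = 37.5 dB.
After 1.5:1 compression the overshoot becomes 37.5/1.5 = 25 dB.
So the signal is attenuated by 37.5 − 25 = 12.5 dB.

12.5 dB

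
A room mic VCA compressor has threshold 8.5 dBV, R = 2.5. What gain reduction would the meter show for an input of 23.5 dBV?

23.5 dBV exceeds the threshold by 15 dB.
At 2.5:1, output sits 15/2.5 = 6 dB above threshold.
GR = overshoot in − overshoot out = 15 − 6 = 9 dB.

9 dB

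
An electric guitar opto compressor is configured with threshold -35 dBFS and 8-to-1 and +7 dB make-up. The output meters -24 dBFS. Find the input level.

Remove make-up: -24 − 7 = -31 dBFS.
The compressed level sits -31 − (-35) = 4 dB over threshold.
Input overshoot = R × output overshoot = 32 dB → input = -35 + 32 = -3 dBFS.

-3 dBFS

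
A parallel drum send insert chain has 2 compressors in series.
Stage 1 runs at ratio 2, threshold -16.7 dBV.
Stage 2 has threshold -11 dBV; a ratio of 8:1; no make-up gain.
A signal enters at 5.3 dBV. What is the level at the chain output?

-10.3375 dBV

Stage 1: 5.3 dBV is 22 dB over -16.7 dBV; at 2:1 that becomes 11 dB over, giving -5.7 dBV.
Stage 2: -5.7 dBV is 5.3 dB over -11 dBV; at 8:1 that becomes 0.6625 dB over, giving -10.3375 dBV.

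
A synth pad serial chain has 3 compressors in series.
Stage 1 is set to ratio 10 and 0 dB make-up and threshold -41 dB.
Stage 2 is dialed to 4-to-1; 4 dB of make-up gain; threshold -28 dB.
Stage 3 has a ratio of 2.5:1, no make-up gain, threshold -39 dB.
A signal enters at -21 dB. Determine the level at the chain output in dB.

Stage 1: -21 dB is 20 dB over -41 dB; at 10:1 that becomes 2 dB over, giving -39 dB.
Stage 2: -39 dB ≤ -28 dB, so stage 2 doesn't engage; make-up brings it to -35 dB.
Stage 3: 4 dB above -39 dB, reduced 2.5:1 to 1.6 dB above → -37.4 dB.

-37.4 dB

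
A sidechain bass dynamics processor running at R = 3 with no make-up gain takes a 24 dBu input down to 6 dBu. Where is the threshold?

-3 dBu

Let T be the threshold. Output overshoot = (input overshoot)/R, so 6 − T = (24 − T)/3.
3·(6 − T) = 24 − T → 2·T = 18 − 24 = -6.
T = -6/2 = -3 dBu.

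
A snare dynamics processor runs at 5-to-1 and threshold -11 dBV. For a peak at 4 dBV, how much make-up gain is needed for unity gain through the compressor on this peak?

12 dB

Without make-up, output = threshold + overshoot/5 = -11 + 3 = -8 dBV.
Gap to target: 12 dB.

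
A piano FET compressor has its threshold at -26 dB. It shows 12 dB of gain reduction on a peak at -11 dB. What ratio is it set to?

Input overshoot = -11 − (-26) = 15 dB.
Output overshoot = 15 − 12 = 3 dB.
Ratio = input overshoot / output overshoot = 15 / 3 = 5.

5:1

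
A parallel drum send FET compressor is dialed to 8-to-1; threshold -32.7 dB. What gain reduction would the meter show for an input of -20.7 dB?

The signal is 12 dB above threshold.
After 8:1 compression the overshoot becomes 12/8 = 1.5 dB.
GR = overshoot in − overshoot out = 12 − 1.5 = 10.5 dB.

10.5 dB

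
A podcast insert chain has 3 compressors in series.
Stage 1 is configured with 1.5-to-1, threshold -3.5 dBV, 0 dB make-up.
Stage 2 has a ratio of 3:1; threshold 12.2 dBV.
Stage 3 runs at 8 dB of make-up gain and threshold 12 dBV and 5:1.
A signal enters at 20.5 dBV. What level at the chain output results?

Stage 1: overshoot 24 dB → 24/1.5 = 16 dB → 12.5 dBV.
Stage 2: overshoot 0.3 dB → 0.3/3 = 0.1 dB → 12.3 dBV.
Stage 3: 0.3 dB above 12 dBV, reduced 5:1 to 0.06 dB above → 12.06 dBV; +8 dB make-up → 20.06 dBV.

20.06 dBV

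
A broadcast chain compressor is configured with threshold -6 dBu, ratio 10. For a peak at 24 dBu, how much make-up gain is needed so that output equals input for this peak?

The peak compresses to -6 + 30/10 = -3 dBu.
To reach 24 dBu requires 24 − (-3) = 27 dB of make-up.

27 dB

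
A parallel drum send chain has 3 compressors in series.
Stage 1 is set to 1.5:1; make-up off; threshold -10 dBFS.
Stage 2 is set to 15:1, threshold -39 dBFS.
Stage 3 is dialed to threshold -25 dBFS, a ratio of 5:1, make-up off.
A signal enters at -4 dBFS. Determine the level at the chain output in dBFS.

Stage 1: -4 dBFS is 6 dB over -10 dBFS; at 1.5:1 that becomes 4 dB over, giving -6 dBFS.
Stage 2: -6 dBFS is 33 dB over -39 dBFS; at 15:1 that becomes 2.2 dB over, giving -36.8 dBFS.
Stage 3: below threshold (-36.8 ≤ -25); passes unchanged; output -36.8 dBFS.

-36.8 dBFS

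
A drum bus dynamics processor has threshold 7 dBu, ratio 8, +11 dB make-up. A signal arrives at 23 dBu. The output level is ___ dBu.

20 dBu

23 dBu sits 16 dB over threshold.
8:1 compression reduces that to 16/8 = 2 dB over.
Output = 7 + 2 = 9 dBu; make-up adds 11 dB, giving 20 dBu.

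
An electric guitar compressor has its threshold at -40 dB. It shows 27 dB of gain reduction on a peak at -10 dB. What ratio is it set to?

Input overshoot = -10 − (-40) = 30 dB.
Output overshoot = 30 − 27 = 3 dB.
Ratio = input overshoot / output overshoot = 30 / 3 = 10.

10:1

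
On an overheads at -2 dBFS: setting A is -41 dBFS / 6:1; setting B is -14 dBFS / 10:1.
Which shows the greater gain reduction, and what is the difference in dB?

A, by 21.7 dB

A: 39 dB over, compressed to 6.5 dB over, so 32.5 dB of GR.
B: 12 dB over, compressed to 1.2 dB over, so 10.8 dB of GR.
A applies 21.7 dB more gain reduction.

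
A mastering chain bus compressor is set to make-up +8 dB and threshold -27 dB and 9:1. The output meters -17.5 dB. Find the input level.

-13.5 dB

Stripping the +8 dB make-up gives -25.5 dB at the gain stage.
Post-compression overshoot = -25.5 − (-27) = 1.5 dB.
Input overshoot = R × output overshoot = 13.5 dB → input = -27 + 13.5 = -13.5 dB.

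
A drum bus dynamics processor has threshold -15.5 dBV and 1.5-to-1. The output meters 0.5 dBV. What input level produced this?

8.5 dBV

The compressed level sits 0.5 − (-15.5) = 16 dB over threshold.
Before 1.5:1 compression the overshoot was 16 × 1.5 = 24 dB, so input = -15.5 + 24 = 8.5 dBV.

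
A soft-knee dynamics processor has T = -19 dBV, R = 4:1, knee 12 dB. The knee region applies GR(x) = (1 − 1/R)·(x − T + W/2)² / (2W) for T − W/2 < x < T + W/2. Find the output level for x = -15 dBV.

-18.125 dBV

x − T + W/2 = -15 − (-19) + 6 = 10.
GR = (1 − 1/4) × 10² / 24 = 0.75 × 100 / 24 = 3.125 dB.
Output = -15 − 3.125 = -18.125 dBV.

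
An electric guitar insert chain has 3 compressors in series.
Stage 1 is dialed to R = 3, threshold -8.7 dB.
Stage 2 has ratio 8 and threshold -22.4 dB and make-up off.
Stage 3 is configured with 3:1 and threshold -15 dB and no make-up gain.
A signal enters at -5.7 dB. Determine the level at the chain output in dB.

Stage 1: overshoot 3 dB → 3/3 = 1 dB → -7.7 dB.
Stage 2: -7.7 dB is 14.7 dB over -22.4 dB; at 8:1 that becomes 1.8375 dB over, giving -20.5625 dB.
Stage 3: -20.5625 dB is at or below the -15 dB threshold — no compression; output -20.5625 dB.

-20.5625 dB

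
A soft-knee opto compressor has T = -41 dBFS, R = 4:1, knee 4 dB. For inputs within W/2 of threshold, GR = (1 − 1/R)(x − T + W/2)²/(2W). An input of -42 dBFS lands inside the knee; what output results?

-42.09375 dBFS

x − T + W/2 = -42 − (-41) + 2 = 1.
GR = (1 − 1/4) × 1² / 8 = 0.75 × 1 / 8 = 0.09375 dB.
Output = -42 − 0.09375 = -42.09375 dBFS.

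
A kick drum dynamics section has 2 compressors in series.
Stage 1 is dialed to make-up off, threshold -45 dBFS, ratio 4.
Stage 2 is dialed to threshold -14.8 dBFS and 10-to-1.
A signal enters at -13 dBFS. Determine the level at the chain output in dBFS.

Stage 1: 32 dB above -45 dBFS, reduced 4:1 to 8 dB above → -37 dBFS.
Stage 2: -37 dBFS is at or below the -14.8 dBFS threshold — no compression; output -37 dBFS.

-37 dBFS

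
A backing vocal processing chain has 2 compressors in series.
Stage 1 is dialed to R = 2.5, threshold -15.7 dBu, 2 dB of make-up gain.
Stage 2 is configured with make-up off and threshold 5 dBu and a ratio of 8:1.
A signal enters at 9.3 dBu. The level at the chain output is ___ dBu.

-3.7 dBu

Stage 1: overshoot 25 dB → 25/2.5 = 10 dB → -5.7 dBu; +2 dB make-up → -3.7 dBu.
Stage 2: below threshold (-3.7 ≤ 5); passes unchanged; output -3.7 dBu.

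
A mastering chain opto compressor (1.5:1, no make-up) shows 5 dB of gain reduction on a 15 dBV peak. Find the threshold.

0 dBV

Input is 15 dB above T (since output overshoot × R = input overshoot: (10 − T)·1.5 = 15 − T gives T = 0 dBV).
Check: 0 + (15 − 0)/1.5 = 0 + 10 = 10 dBV. ✓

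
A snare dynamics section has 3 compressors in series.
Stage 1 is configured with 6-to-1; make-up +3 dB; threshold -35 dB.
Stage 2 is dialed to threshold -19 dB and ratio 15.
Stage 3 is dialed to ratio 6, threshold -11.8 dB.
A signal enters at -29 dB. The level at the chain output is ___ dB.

-31 dB

Stage 1: overshoot 6 dB → 6/6 = 1 dB → -34 dB; +3 dB make-up → -31 dB.
Stage 2: below threshold (-31 ≤ -19); passes unchanged; output -31 dB.
Stage 3: -31 dB ≤ -11.8 dB, so stage 3 doesn't engage; output -31 dB.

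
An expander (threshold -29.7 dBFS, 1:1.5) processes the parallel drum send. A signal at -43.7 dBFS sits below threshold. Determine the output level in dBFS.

Below threshold, a 1:1.5 expander applies gain = (1.5−1)×(T − x) of attenuation.
(1.5−1) × 14 = 7 dB, so output = -43.7 − 7 = -50.7 dBFS.

-50.7 dBFS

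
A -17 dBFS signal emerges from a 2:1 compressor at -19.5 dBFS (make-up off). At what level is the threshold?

Input is 5 dB above T (since output overshoot × R = input overshoot: (-19.5 − T)·2 = -17 − T gives T = -22 dBFS).
Check: -22 + (-17 − (-22))/2 = -22 + 2.5 = -19.5 dBFS. ✓

-22 dBFS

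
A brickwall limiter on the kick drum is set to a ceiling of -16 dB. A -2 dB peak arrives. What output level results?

The limiter clamps the peak to its -16 dB ceiling.

-16 dB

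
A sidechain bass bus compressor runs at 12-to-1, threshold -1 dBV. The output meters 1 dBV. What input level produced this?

That's 2 dB above the -1 dBV threshold.
Before 12:1 compression the overshoot was 2 × 12 = 24 dB, so input = -1 + 24 = 23 dBV.

23 dBV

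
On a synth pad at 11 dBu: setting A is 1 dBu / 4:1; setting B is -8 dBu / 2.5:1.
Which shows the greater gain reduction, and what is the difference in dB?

A: GR = 10 − 10/4 = 7.5 dB.
B: GR = 19 − 19/2.5 = 11.4 dB.
B applies 3.9 dB more gain reduction.

B, by 3.9 dB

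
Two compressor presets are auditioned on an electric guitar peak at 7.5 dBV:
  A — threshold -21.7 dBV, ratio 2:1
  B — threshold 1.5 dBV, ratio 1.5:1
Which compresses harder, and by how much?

A: overshoot 29.2 dB → output overshoot 14.6 dB → GR 14.6 dB.
B: overshoot 6 dB → output overshoot 4 dB → GR 2 dB.
Difference: 12.6 dB in favour of A.

A, by 12.6 dB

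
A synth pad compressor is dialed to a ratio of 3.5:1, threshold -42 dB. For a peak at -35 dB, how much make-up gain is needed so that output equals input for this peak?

5 dB

Without make-up, output = threshold + overshoot/3.5 = -42 + 2 = -40 dB.
Gap to target: 5 dB.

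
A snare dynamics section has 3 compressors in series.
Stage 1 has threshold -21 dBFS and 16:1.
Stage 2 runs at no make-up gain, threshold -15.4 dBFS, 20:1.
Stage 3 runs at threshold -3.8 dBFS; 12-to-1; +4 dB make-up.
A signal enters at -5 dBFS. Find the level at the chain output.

Stage 1: -5 dBFS is 16 dB over -21 dBFS; at 16:1 that becomes 1 dB over, giving -20 dBFS.
Stage 2: -20 dBFS ≤ -15.4 dBFS, so stage 2 doesn't engage; output -20 dBFS.
Stage 3: -20 dBFS ≤ -3.8 dBFS, so stage 3 doesn't engage; make-up brings it to -16 dBFS.

-16 dBFS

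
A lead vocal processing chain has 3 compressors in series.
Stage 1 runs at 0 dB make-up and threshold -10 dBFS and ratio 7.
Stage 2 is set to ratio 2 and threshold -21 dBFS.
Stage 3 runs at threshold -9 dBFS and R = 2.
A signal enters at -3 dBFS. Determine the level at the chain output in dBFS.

-15 dBFS

Stage 1: overshoot 7 dB → 7/7 = 1 dB → -9 dBFS.
Stage 2: overshoot 12 dB → 12/2 = 6 dB → -15 dBFS.
Stage 3: -15 dBFS is at or below the -9 dBFS threshold — no compression; output -15 dBFS.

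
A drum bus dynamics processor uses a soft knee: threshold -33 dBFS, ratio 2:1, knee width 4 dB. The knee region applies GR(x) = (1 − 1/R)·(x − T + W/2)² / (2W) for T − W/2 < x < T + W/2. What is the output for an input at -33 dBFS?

x − T + W/2 = -33 − (-33) + 2 = 2.
GR = (1 − 1/2) × 2² / 8 = 0.5 × 4 / 8 = 0.25 dB.
Output = -33 − 0.25 = -33.25 dBFS.

-33.25 dBFS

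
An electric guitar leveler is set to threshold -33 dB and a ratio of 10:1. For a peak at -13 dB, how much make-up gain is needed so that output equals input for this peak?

18 dB

Overshoot 20 dB → 20/10 = 2 dB after compression, so the compressed level is -33 + 2 = -31 dB.
Make-up = target − compressed = -13 − (-31) = 18 dB.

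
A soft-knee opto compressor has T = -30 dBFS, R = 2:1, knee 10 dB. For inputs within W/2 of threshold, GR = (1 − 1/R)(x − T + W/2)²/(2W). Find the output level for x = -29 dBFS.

-29.9 dBFS

x − T + W/2 = -29 − (-30) + 5 = 6.
GR = (1 − 1/2) × 6² / 20 = 0.5 × 36 / 20 = 0.9 dB.
Output = -29 − 0.9 = -29.9 dBFS.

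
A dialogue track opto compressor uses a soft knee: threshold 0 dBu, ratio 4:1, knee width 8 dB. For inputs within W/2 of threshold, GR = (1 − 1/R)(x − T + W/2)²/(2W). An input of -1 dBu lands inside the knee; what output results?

x − T + W/2 = -1 − 0 + 4 = 3.
GR = (1 − 1/4) × 3² / 16 = 0.75 × 9 / 16 = 0.421875 dB.
Output = -1 − 0.421875 = -1.421875 dBu.

-1.421875 dBu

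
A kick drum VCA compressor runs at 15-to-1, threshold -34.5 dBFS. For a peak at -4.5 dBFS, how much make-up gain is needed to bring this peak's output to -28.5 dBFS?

Without make-up, output = threshold + overshoot/15 = -34.5 + 2 = -32.5 dBFS.
Gap to target: 4 dB.

4 dB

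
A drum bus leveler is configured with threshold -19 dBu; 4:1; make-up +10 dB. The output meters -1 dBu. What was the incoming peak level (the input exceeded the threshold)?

13 dBu

Stripping the +10 dB make-up gives -11 dBu at the gain stage.
Post-compression overshoot = -11 − (-19) = 8 dB.
Input overshoot = R × output overshoot = 32 dB → input = -19 + 32 = 13 dBu.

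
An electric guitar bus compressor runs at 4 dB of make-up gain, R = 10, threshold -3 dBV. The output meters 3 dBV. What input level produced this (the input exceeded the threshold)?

Remove make-up: 3 − 4 = -1 dBV.
The compressed level sits -1 − (-3) = 2 dB over threshold.
Undo the ratio: input overshoot = 2 × 10 = 20 dB, giving input = 17 dBV.

17 dBV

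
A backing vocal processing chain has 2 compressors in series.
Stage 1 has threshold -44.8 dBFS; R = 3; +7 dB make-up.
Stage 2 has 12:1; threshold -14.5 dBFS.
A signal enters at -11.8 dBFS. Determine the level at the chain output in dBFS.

Stage 1: overshoot 33 dB → 33/3 = 11 dB → -33.8 dBFS; +7 dB make-up → -26.8 dBFS.
Stage 2: below threshold (-26.8 ≤ -14.5); passes unchanged; output -26.8 dBFS.

-26.8 dBFS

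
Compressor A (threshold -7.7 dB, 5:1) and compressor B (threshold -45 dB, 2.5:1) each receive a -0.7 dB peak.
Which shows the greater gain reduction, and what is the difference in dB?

B, by 20.98 dB

A: 7 dB over, compressed to 1.4 dB over, so 5.6 dB of GR.
B: 44.3 dB over, compressed to 17.72 dB over, so 26.58 dB of GR.
B reduces 20.98 dB more.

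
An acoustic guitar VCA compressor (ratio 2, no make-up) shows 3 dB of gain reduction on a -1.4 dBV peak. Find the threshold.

Gain reduction = -1.4 − (-4.4) = 3 dB; output overshoot = GR / (R − 1) = 3 / 1 = 3 dB.
Threshold = output − output overshoot = -4.4 − 3 = -7.4 dBV.

-7.4 dBV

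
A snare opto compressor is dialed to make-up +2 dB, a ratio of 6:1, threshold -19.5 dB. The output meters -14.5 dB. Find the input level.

Before make-up, the level was -14.5 − 2 = -16.5 dB.
That's 3 dB above the -19.5 dB threshold.
Undo the ratio: input overshoot = 3 × 6 = 18 dB, giving input = -1.5 dB.

-1.5 dB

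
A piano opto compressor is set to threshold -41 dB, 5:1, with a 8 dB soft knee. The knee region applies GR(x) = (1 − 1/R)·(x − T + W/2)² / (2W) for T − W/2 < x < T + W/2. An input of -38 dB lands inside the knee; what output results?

x − T + W/2 = -38 − (-41) + 4 = 7.
GR = (1 − 1/5) × 7² / 16 = 0.8 × 49 / 16 = 2.45 dB.
Output = -38 − 2.45 = -40.45 dB.

-40.45 dB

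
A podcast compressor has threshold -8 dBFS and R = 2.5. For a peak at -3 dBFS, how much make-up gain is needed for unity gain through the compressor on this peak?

Without make-up, output = threshold + overshoot/2.5 = -8 + 2 = -6 dBFS.
Gap to target: 3 dB.

3 dB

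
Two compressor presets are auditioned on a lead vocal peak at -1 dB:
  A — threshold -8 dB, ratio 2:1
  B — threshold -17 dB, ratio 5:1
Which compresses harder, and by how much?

B, by 9.3 dB

A: overshoot 7 dB → output overshoot 3.5 dB → GR 3.5 dB.
B: overshoot 16 dB → output overshoot 3.2 dB → GR 12.8 dB.
B applies 9.3 dB more gain reduction.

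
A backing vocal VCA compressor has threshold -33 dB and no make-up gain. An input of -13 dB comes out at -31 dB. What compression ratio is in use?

Input overshoot = -13 − (-33) = 20 dB; output overshoot = -31 − (-33) = 2 dB.
Ratio = 20 / 2 = 10.

10:1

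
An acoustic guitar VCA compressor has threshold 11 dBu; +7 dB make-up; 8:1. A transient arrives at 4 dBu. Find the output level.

4 dBu is 7 dB below the 11 dBu threshold, so no gain reduction is applied.
Make-up gain adds 7 dB: 4 + 7 = 11 dBu.

11 dBu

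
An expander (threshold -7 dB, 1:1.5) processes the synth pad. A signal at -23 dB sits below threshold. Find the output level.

-31 dB

Undershoot = (-7) − (-23) = 16 dB.
At 1:1.5, that expands to 24 dB under threshold.
Output = -7 − 24 = -31 dB.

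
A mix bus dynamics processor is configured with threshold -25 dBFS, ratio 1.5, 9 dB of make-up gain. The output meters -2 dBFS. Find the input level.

-4 dBFS

Remove make-up: -2 − 9 = -11 dBFS.
That's 14 dB above the -25 dBFS threshold.
Input overshoot = R × output overshoot = 21 dB → input = -25 + 21 = -4 dBFS.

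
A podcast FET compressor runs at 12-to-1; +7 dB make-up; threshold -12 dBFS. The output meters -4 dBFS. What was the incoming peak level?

0 dBFS

Before make-up, the level was -4 − 7 = -11 dBFS.
That's 1 dB above the -12 dBFS threshold.
Before 12:1 compression the overshoot was 1 × 12 = 12 dB, so input = -12 + 12 = 0 dBFS.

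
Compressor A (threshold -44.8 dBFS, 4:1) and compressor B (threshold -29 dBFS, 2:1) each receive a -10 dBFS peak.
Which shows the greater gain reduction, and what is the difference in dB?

A: overshoot 34.8 dB → output overshoot 8.7 dB → GR 26.1 dB.
B: overshoot 19 dB → output overshoot 9.5 dB → GR 9.5 dB.
A reduces 16.6 dB more.

A, by 16.6 dB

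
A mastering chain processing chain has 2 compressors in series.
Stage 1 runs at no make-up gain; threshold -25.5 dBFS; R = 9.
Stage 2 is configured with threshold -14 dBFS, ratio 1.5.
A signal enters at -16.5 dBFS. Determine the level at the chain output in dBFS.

Stage 1: 9 dB above -25.5 dBFS, reduced 9:1 to 1 dB above → -24.5 dBFS.
Stage 2: -24.5 dBFS ≤ -14 dBFS, so stage 2 doesn't engage; output -24.5 dBFS.

-24.5 dBFS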